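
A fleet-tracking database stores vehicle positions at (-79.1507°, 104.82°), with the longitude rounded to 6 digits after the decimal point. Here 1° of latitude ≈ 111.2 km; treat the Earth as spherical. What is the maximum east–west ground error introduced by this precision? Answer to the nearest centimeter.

Rounding to 6 decimal places leaves the longitude within ±5e-07° of the true value.
At latitude 79.1507° a degree of longitude spans 111200 m × cos 79.1507° = 111200 × 0.1882 ≈ 20930.8 m.
East–west error: 5e-07° × 20930.8 m/° ≈ 0.0104654 m.
That is 0.0104654 m = 1.0465 cm.

1 centimeters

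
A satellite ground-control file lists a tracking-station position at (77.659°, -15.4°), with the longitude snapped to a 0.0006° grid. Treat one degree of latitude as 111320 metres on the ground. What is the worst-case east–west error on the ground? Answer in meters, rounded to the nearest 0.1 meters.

With a 0.0006° grid the true value lies within half a step, ±0.0006°/2 = ±0.0003°, of the stored one.
At latitude 77.659° a degree of longitude spans 111320 m × cos 77.659° = 111320 × 0.2137 ≈ 23792.4 m.
East–west error: 0.0003° × 23792.4 m/° ≈ 7.13771 m.

7.1 meters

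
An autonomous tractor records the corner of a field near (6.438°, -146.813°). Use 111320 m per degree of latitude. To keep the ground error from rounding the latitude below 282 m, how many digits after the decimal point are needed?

One degree of latitude covers 111320 m.
With N decimal places the half-ulp bound is 0.5·10⁻ᴺ°, or 0.5·10⁻ᴺ × 111320 m on the ground.
Setting 55660 × 10⁻ᴺ ≤ 282 gives 10ᴺ ≥ 197.4, i.e. N ≥ 2.30.
So 3 decimal places suffice (55.7 m); 2 would allow up to 557 m.

3 decimal places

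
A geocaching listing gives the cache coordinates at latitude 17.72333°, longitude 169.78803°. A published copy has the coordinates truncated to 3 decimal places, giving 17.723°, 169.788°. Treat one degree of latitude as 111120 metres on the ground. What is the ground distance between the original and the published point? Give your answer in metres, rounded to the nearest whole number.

37 metres

The latitude changed by +0.00033° and the longitude by +0.00003°.
North–south shift: 0.00033 × 111120 = 36.6696 m.
East–west at this latitude: 0.00003° × 111120 × cos 17.723° ≈ 0.00003 × 105846 = 3.17539 m.
Combined displacement = (36.6696² + 3.17539²)^½ ≈ 36.8068 m.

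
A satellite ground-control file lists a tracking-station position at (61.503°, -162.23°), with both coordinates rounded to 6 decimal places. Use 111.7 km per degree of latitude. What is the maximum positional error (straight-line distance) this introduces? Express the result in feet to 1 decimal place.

0.2 feet

Rounding to 6 decimal places leaves each coordinate within ±5e-07° of the true value.
North–south component: 5e-07° × 111700 = 0.05585 m.
Longitude error → 5e-07 × 111700 × cos 61.503° = 5e-07 × 111700 × 0.4771 ≈ 0.0266467 m.
Combining orthogonally: (0.05585² + 0.0266467²)^½ ≈ 0.0618811 m.
In feet: 0.0618811 m ÷ 0.3048 ≈ 0.20302 ft.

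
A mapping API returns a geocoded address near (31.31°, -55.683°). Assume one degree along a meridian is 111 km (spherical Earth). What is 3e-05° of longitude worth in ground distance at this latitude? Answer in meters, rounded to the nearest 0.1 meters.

2.8 meters

At 31.31° a degree of longitude is 111000 × cos 31.31° ≈ 94834.9 m, so 3e-05° corresponds to 2.84505 m.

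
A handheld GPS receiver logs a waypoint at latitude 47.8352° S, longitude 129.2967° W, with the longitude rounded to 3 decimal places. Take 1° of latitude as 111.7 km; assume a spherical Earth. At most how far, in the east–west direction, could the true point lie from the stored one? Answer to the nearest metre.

37 metres

Rounding to 3 decimal places leaves the longitude within ±0.0005° of the true value.
Parallels shrink by cos φ, so at 47.8352° a degree of longitude is 111700 × 0.6713 ≈ 74980.3 m.
So at most 0.0005° × 74980.3 ≈ 37.4902 m east–west.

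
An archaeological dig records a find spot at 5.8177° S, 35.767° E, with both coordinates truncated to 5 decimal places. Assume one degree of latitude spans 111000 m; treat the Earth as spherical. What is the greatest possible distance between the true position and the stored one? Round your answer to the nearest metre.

2 metres

Truncating at 5 decimal places can drop up to a full unit in the last place, so each coordinate may be off by as much as 1e-05°.
N–S: 1e-05° × 111000 m/° = 1.11 m.
East–west component at 5.8177°: 1e-05° × 111000 × cos 5.8177° ≈ 1e-05 × 110428 ≈ 1.10428 m.
The two errors are perpendicular, so the maximum displacement is √(1.11² + 1.10428²) ≈ 1.56574 m.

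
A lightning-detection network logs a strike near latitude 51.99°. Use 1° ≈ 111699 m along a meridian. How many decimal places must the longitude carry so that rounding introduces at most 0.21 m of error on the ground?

6 decimal places

At 51.99° one degree of longitude covers 111699 × cos 51.99° ≈ 111699 × 0.6158 ≈ 68784.1 m.
N decimal places → at most half a unit in the last place, 0.5 × 10⁻ᴺ° = 68784.1/2 × 10⁻ᴺ m.
Setting 34392.1 × 10⁻ᴺ ≤ 0.21 gives 10ᴺ ≥ 1.638e+05, i.e. N ≥ 5.21.
N = 5 would give 0.344 m (too coarse); N = 6 gives 0.0344 m ≤ 0.21 m.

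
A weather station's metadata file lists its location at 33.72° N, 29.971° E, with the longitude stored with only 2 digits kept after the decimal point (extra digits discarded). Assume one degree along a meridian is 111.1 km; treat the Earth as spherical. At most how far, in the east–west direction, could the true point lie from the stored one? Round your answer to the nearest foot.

Truncating at 2 decimal places can drop up to a full unit in the last place, so the longitude may be off by as much as 0.01°.
Parallels shrink by cos φ, so at 33.72° a degree of longitude is 111100 × 0.8318 ≈ 92408.6 m.
East–west error: 0.01° × 92408.6 m/° ≈ 924.086 m.
In feet: 924.086 m ÷ 0.3048 ≈ 3031.8 ft.

3032 feet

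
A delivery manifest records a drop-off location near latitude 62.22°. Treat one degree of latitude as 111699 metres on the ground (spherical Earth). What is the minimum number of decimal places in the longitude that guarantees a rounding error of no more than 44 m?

3 decimal places

At 62.22° one degree of longitude covers 111699 × cos 62.22° ≈ 111699 × 0.4661 ≈ 52060.4 m.
N decimal places → at most half a unit in the last place, 0.5 × 10⁻ᴺ° = 52060.4/2 × 10⁻ᴺ m.
Need 0.5 × 52060.4 × 10⁻ᴺ ≤ 44 → 10⁻ᴺ ≤ 1.690e-03, so N ≥ 2.77.
N = 2 would give 260 m (too coarse); N = 3 gives 26 m ≤ 44 m.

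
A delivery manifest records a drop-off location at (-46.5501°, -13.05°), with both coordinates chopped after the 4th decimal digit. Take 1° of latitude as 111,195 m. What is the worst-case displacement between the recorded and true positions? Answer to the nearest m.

13 m

Truncating at 4 decimal places can drop up to a full unit in the last place, so each coordinate may be off by as much as 0.0001°.
N–S: 0.0001° × 111195 m/° = 11.1195 m.
Longitude error → 0.0001 × 111195 × cos 46.5501° = 0.0001 × 111195 × 0.6877 ≈ 7.6471 m.
Combining orthogonally: (11.1195² + 7.6471²)^½ ≈ 13.4952 m.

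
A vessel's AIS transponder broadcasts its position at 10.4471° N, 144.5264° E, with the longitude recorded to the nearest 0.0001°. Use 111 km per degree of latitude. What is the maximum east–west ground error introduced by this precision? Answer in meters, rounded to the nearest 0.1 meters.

Rounding to 4 decimal places leaves the longitude within ±5e-05° of the true value.
At latitude 10.4471° a degree of longitude spans 111000 m × cos 10.4471° = 111000 × 0.9834 ≈ 109160 m.
East–west error: 5e-05° × 109160 m/° ≈ 5.458 m.

5.5 meters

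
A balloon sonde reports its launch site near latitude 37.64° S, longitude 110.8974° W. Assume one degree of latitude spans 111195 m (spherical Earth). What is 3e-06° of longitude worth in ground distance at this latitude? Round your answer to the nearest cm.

26 cm

3e-06° of longitude at 37.64° is 3e-06 × 111195 × cos 37.64° ≈ 3e-06 × 88051.3 = 0.264154 m.
That is 0.264154 m = 26.415 cm.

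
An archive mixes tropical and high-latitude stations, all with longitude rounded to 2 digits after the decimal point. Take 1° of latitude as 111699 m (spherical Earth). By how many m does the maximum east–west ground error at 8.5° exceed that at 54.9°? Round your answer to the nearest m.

231 m

Rounding to 2 decimal places leaves the longitude within ±0.005° of the true value.
Error at 8.5° = 0.005° × 111699 × cos 8.5° ≈ 558.5 × 0.9890 = 552.36 m.
Error at 54.9° = 0.005° × 111699 × cos 54.9° ≈ 558.5 × 0.5750 = 321.14 m.
Difference: 552.36 − 321.14 = 231.22 m.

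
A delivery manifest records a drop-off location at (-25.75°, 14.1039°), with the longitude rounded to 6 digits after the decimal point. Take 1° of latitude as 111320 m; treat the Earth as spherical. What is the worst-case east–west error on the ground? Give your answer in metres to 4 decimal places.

0.0501 metres

Rounding to 6 decimal places leaves the longitude within ±5e-07° of the true value.
Parallels shrink by cos φ, so at 25.75° a degree of longitude is 111320 × 0.9007 ≈ 100266 m.
Maximum E–W displacement: 5e-07 × 100266 = 0.0501329 m.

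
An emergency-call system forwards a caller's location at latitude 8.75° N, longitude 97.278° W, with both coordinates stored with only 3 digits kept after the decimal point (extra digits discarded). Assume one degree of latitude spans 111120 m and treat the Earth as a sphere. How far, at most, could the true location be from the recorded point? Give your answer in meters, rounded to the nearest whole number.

156 meters

Truncating at 3 decimal places can drop up to a full unit in the last place, so each coordinate may be off by as much as 0.001°.
North–south component: 0.001° × 111120 = 111.12 m.
Longitude error → 0.001 × 111120 × cos 8.75° = 0.001 × 111120 × 0.9884 ≈ 109.827 m.
Worst case both components are at the extreme and orthogonal: √(111.12² + 109.827²) ≈ 156.236 m.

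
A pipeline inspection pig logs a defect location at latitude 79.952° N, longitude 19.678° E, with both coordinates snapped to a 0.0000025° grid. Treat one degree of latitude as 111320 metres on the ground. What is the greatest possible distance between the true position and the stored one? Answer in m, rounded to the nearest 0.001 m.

0.141 m

With a 0.0000025° grid the true value lies within half a step, ±0.0000025°/2 = ±1.25e-06°, of the stored one.
N–S: 1.25e-06° × 111320 m/° = 0.13915 m.
Longitude error → 1.25e-06 × 111320 × cos 79.952° = 1.25e-06 × 111320 × 0.1745 ≈ 0.0242779 m.
The two errors are perpendicular, so the maximum displacement is √(0.13915² + 0.0242779²) ≈ 0.141252 m.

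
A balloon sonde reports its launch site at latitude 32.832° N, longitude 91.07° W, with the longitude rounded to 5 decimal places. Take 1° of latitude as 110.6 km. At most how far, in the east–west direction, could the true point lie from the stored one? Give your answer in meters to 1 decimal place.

0.5 meters

Rounding to 5 decimal places leaves the longitude within ±5e-06° of the true value.
Parallels shrink by cos φ, so at 32.832° a degree of longitude is 110600 × 0.8403 ≈ 92933.2 m.
East–west error: 5e-06° × 92933.2 m/° ≈ 0.464666 m.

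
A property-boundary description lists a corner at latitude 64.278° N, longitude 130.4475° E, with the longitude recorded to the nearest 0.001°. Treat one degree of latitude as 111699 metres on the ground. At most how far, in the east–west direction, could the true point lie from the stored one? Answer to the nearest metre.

24 metres

Rounding to 3 decimal places leaves the longitude within ±0.0005° of the true value.
At latitude 64.278° a degree of longitude spans 111699 m × cos 64.278° = 111699 × 0.4340 ≈ 48477.9 m.
So at most 0.0005° × 48477.9 ≈ 24.239 m east–west.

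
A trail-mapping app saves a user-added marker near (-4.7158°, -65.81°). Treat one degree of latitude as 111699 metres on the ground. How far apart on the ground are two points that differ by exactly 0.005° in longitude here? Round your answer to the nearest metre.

557 metres

One degree of longitude here spans 111699 × cos 4.7158° = 111699 × 0.9966 ≈ 111321 m; 0.005° of that is 556.604 m.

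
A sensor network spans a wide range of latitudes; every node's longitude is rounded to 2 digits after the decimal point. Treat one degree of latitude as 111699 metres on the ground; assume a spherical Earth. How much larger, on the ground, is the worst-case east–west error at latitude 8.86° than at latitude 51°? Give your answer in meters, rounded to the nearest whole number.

200 meters

Rounding to 2 decimal places leaves the longitude within ±0.005° of the true value.
At 8.86°: 0.005° × 111699 × cos 8.86° = 0.005 × 111699 × 0.9881 ≈ 551.83 m.
Error at 51° = 0.005° × 111699 × cos 51° ≈ 558.5 × 0.6293 = 351.47 m.
So the lower-latitude error exceeds the higher by 551.83 − 351.47 = 200.36 m.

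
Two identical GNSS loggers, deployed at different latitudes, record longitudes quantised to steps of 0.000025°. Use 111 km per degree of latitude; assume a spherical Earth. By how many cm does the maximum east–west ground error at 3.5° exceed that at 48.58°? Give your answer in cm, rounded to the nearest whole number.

47 cm

With a 0.000025° grid the true value lies within half a step, ±0.000025°/2 = ±1.25e-05°, of the stored one.
At 3.5°: 1.25e-05° × 111000 × cos 3.5° = 1.25e-05 × 111000 × 0.9981 ≈ 1.3849 m.
Error at 48.58° = 1.25e-05° × 111000 × cos 48.58° ≈ 1.3875 × 0.6616 = 0.91793 m.
Difference: 1.3849 − 0.91793 = 0.46698 m.
That is 0.466979 m = 46.698 cm.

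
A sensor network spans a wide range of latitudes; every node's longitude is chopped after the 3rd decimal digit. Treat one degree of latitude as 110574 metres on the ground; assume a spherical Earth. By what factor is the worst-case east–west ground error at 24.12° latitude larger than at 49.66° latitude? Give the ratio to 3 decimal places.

1.410

Truncating at 3 decimal places can drop up to a full unit in the last place, so the longitude may be off by as much as 0.001°.
Error at 24.12° = 0.001° × 110574 × cos 24.12° ≈ 110.57 × 0.9127 = 100.92 m.
At 49.66°: 0.001° × 110574 × cos 49.66° = 0.001 × 110574 × 0.6473 ≈ 71.577 m.
The ratio reduces to cos 24.12° / cos 49.66° = 0.9127/0.6473 ≈ 1.4099.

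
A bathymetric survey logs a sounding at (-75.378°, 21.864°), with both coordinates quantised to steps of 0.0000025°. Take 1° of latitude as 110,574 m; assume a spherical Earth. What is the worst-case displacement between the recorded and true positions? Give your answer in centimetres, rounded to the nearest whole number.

With a 0.0000025° grid the true value lies within half a step, ±0.0000025°/2 = ±1.25e-06°, of the stored one.
North–south component: 1.25e-06° × 110574 = 0.138217 m.
East–west component at 75.378°: 1.25e-06° × 110574 × cos 75.378° ≈ 1.25e-06 × 27913.4 ≈ 0.0348918 m.
Combining orthogonally: (0.138217² + 0.0348918²)^½ ≈ 0.142554 m.
That is 0.142554 m = 14.255 cm.

14 centimetres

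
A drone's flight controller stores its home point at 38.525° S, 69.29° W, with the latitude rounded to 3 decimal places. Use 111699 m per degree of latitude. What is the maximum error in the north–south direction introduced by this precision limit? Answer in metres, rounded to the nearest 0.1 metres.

Rounding to 3 decimal places leaves the latitude within ±0.0005° of the true value.
So the N–S error is at most 0.0005 × 111699 = 55.8495 m.

55.8 metres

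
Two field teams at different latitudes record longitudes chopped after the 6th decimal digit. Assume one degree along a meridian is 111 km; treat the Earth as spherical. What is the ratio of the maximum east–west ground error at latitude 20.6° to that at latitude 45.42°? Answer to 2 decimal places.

Truncating at 6 decimal places can drop up to a full unit in the last place, so the longitude may be off by as much as 1e-06°.
Error at 20.6° = 1e-06° × 111000 × cos 20.6° ≈ 0.111 × 0.9361 = 0.1039 m.
At 45.42°: 1e-06° × 111000 × cos 45.42° = 1e-06 × 111000 × 0.7019 ≈ 0.077911 m.
The ratio reduces to cos 20.6° / cos 45.42° = 0.9361/0.7019 ≈ 1.3336.

1.33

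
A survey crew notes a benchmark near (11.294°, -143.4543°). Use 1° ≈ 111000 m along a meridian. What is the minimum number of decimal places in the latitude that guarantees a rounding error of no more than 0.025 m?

One degree of latitude covers 111000 m.
With N decimal places the half-ulp bound is 0.5·10⁻ᴺ°, or 0.5·10⁻ᴺ × 111000 m on the ground.
Need 0.5 × 111000 × 10⁻ᴺ ≤ 0.025 → 10⁻ᴺ ≤ 4.505e-07, so N ≥ 6.35.
So 7 decimal places suffice (0.00555 m); 6 would allow up to 0.0555 m.

7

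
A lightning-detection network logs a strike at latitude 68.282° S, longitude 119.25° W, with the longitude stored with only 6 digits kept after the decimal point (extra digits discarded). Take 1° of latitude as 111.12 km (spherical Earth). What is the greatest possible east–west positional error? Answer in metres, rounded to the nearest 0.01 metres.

0.04 metres

Truncating at 6 decimal places can drop up to a full unit in the last place, so the longitude may be off by as much as 1e-06°.
One degree of longitude at 68.282° is 111120 × cos 68.282° ≈ 111120 × 0.3700 = 41118.7 m.
So at most 1e-06° × 41118.7 ≈ 0.0411187 m east–west.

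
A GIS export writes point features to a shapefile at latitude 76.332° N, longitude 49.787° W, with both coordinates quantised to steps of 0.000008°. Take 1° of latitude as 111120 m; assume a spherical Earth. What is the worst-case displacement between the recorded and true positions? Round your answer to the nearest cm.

With a 0.000008° grid the true value lies within half a step, ±0.000008°/2 = ±4e-06°, of the stored one.
N–S: 4e-06° × 111120 m/° = 0.44448 m.
East–west component at 76.332°: 4e-06° × 111120 × cos 76.332° ≈ 4e-06 × 26257.2 ≈ 0.105029 m.
The two errors are perpendicular, so the maximum displacement is √(0.44448² + 0.105029²) ≈ 0.45672 m.
That is 0.45672 m = 45.672 cm.

46 cm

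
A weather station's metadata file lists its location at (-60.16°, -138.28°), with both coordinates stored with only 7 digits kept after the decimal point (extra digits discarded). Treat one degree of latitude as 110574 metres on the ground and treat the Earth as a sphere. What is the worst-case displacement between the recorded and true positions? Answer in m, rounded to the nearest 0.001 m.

Truncating at 7 decimal places can drop up to a full unit in the last place, so each coordinate may be off by as much as 1e-07°.
North–south component: 1e-07° × 110574 = 0.0110574 m.
East–west component at 60.16°: 1e-07° × 110574 × cos 60.16° ≈ 1e-07 × 55019.4 ≈ 0.00550194 m.
Worst case both components are at the extreme and orthogonal: √(0.0110574² + 0.00550194²) ≈ 0.0123506 m.

0.012 m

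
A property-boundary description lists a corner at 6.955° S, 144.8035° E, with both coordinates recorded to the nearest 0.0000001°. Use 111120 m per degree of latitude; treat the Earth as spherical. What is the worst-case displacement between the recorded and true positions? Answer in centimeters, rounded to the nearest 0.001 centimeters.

Rounding to 7 decimal places leaves each coordinate within ±5e-08° of the true value.
North–south component: 5e-08° × 111120 = 0.005556 m.
Longitude error → 5e-08 × 111120 × cos 6.955° = 5e-08 × 111120 × 0.9926 ≈ 0.00551512 m.
Combining orthogonally: (0.005556² + 0.00551512²)^½ ≈ 0.00782851 m.
That is 0.00782851 m = 0.78285 cm.

0.783 centimeters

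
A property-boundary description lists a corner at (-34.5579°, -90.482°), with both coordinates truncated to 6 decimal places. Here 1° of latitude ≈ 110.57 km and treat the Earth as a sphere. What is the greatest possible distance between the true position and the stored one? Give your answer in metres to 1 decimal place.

Truncating at 6 decimal places can drop up to a full unit in the last place, so each coordinate may be off by as much as 1e-06°.
Latitude error → 1e-06 × 110570 = 0.11057 m along the meridian.
East–west component at 34.5579°: 1e-06° × 110570 × cos 34.5579° ≈ 1e-06 × 91060.3 ≈ 0.0910603 m.
Combining orthogonally: (0.11057² + 0.0910603²)^½ ≈ 0.14324 m.

0.1 metres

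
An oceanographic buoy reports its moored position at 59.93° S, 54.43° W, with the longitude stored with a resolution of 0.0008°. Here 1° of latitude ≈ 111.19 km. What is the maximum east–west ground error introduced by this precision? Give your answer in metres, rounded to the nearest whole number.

With a 0.0008° grid the true value lies within half a step, ±0.0008°/2 = ±0.0004°, of the stored one.
At latitude 59.93° a degree of longitude spans 111190 m × cos 59.93° = 111190 × 0.5011 ≈ 55712.6 m.
Maximum E–W displacement: 0.0004 × 55712.6 = 22.285 m.

22 metres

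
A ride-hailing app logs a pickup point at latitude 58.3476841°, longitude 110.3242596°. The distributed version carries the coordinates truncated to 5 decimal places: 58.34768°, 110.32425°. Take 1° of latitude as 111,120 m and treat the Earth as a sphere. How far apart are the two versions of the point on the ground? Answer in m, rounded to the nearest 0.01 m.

0.72 m

Δlat = 58.3476841 − 58.34768 = +0.0000041°; Δlon = 110.3242596 − 110.32425 = +0.0000096°.
North–south shift: 0.0000041 × 111120 = 0.455592 m.
East–west at this latitude: 0.0000096° × 111120 × cos 58.3477° ≈ 0.0000096 × 58311.7 = 0.559792 m.
Hypotenuse of the two orthogonal shifts: √(0.455592² + 0.559792²) = 0.721756 m.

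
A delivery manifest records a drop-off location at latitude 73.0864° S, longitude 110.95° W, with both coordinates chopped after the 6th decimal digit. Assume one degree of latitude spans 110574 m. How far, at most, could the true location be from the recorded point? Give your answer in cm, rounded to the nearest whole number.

12 cm

Truncating at 6 decimal places can drop up to a full unit in the last place, so each coordinate may be off by as much as 1e-06°.
North–south component: 1e-06° × 110574 = 0.110574 m.
E–W at 73.0864°: 1e-06° × 110574 × cos 73.0864° = 1e-06 × 110574 × 0.2909 ≈ 0.0321692 m.
The two errors are perpendicular, so the maximum displacement is √(0.110574² + 0.0321692²) ≈ 0.115158 m.
That is 0.115158 m = 11.516 cm.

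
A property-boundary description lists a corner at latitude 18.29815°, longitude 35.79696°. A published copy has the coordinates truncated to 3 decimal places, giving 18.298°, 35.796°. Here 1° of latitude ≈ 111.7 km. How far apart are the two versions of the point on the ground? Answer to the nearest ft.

339 ft

The latitude changed by +0.00015° and the longitude by +0.00096°.
N–S: 0.00015° × 111700 m/° = 16.755 m.
E–W at 18.298°: 0.00096° × 111700 × cos 18.298° = 0.00096 × 111700 × 0.9494 ≈ 101.81 m.
Hypotenuse of the two orthogonal shifts: √(16.755² + 101.81²) = 103.179 m.
In feet: 103.179 m ÷ 0.3048 ≈ 338.52 ft.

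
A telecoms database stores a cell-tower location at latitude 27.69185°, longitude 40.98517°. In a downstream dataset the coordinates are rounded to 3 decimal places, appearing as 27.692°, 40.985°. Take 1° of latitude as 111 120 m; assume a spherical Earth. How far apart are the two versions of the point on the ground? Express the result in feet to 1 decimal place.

The latitude changed by -0.00015° and the longitude by +0.00017°.
North–south shift: -0.00015 × 111120 = -16.668 m.
East–west at this latitude: 0.00017° × 111120 × cos 27.692° ≈ 0.00017 × 98392.2 = 16.7267 m.
Distance: √(16.668² + 16.7267²) ≈ 23.6136 m.
Converting: 23.6136 m × 3.2808 ft/m ≈ 77.473 ft.

77.5 feet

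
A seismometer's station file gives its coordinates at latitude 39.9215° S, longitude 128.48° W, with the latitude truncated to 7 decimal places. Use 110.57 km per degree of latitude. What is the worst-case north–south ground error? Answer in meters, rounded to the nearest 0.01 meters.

0.01 meters

Truncating at 7 decimal places can drop up to a full unit in the last place, so the latitude may be off by as much as 1e-07°.
So the N–S error is at most 1e-07 × 110570 = 0.011057 m.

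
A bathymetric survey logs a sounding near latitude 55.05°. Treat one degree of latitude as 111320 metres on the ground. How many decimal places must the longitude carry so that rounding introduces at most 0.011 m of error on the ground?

At 55.05° one degree of longitude covers 111320 × cos 55.05° ≈ 111320 × 0.5729 ≈ 63770.9 m.
N decimal places → at most half a unit in the last place, 0.5 × 10⁻ᴺ° = 63770.9/2 × 10⁻ᴺ m.
Setting 31885.5 × 10⁻ᴺ ≤ 0.011 gives 10ᴺ ≥ 2.899e+06, i.e. N ≥ 6.46.
So 7 decimal places suffice (0.00319 m); 6 would allow up to 0.0319 m.

7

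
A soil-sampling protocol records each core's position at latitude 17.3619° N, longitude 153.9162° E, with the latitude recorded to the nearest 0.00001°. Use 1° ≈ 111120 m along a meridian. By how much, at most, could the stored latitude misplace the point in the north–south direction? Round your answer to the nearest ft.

2 ft

Rounding to 5 decimal places leaves the latitude within ±5e-06° of the true value.
North–south distance: 5e-06° × 111120 m/° = 0.5556 m.
Converting: 0.5556 m × 3.2808 ft/m ≈ 1.8228 ft.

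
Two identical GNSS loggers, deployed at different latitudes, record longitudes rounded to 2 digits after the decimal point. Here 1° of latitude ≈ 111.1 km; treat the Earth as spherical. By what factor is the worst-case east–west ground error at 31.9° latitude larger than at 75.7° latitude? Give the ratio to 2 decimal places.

Rounding to 2 decimal places leaves the longitude within ±0.005° of the true value.
Error at 31.9° = 0.005° × 111100 × cos 31.9° ≈ 555.5 × 0.8490 = 471.6 m.
At 75.7°: 0.005° × 111100 × cos 75.7° = 0.005 × 111100 × 0.2470 ≈ 137.21 m.
Ratio: 471.6 / 137.21 = cos 31.9° / cos 75.7° ≈ 3.4371.

3.44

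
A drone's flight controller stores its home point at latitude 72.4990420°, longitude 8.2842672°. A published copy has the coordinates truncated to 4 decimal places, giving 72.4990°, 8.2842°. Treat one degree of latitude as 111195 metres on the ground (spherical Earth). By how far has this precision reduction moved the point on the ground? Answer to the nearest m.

The latitude changed by +0.0000420° and the longitude by +0.0000672°.
N–S: 0.0000420° × 111195 m/° = 4.67019 m.
E–W at 72.499°: 0.0000672° × 111195 × cos 72.499° = 0.0000672 × 111195 × 0.3007 ≈ 2.24709 m.
Distance: √(4.67019² + 2.24709²) ≈ 5.18267 m.

5 m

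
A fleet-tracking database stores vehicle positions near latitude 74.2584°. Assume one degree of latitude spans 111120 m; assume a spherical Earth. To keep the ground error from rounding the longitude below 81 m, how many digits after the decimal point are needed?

3 decimal places

At 74.2584° one degree of longitude covers 111120 × cos 74.2584° ≈ 111120 × 0.2713 ≈ 30146.8 m.
With N decimal places the half-ulp bound is 0.5·10⁻ᴺ°, or 0.5·10⁻ᴺ × 30146.8 m on the ground.
Need 0.5 × 30146.8 × 10⁻ᴺ ≤ 81 → 10⁻ᴺ ≤ 5.374e-03, so N ≥ 2.27.
So 3 decimal places suffice (15.1 m); 2 would allow up to 151 m.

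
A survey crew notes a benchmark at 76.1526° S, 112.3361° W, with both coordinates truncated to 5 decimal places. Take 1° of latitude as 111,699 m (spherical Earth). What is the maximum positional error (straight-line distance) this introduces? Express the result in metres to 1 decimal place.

1.1 metres

Truncating at 5 decimal places can drop up to a full unit in the last place, so each coordinate may be off by as much as 1e-05°.
Latitude error → 1e-05 × 111699 = 1.11699 m along the meridian.
Longitude error → 1e-05 × 111699 × cos 76.1526° = 1e-05 × 111699 × 0.2393 ≈ 0.267337 m.
Worst case both components are at the extreme and orthogonal: √(1.11699² + 0.267337²) ≈ 1.14854 m.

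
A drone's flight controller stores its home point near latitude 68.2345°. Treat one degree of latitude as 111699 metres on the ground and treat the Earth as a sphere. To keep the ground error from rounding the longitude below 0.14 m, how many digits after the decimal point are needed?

At 68.2345° one degree of longitude covers 111699 × cos 68.2345° ≈ 111699 × 0.3708 ≈ 41419 m.
Rounding to N decimal places gives at most 0.5 × 10⁻ᴺ degrees of error, i.e. 0.5 × 10⁻ᴺ × 41419 m.
Setting 20709.5 × 10⁻ᴺ ≤ 0.14 gives 10ᴺ ≥ 1.479e+05, i.e. N ≥ 5.17.
N = 5 would give 0.207 m (too coarse); N = 6 gives 0.0207 m ≤ 0.14 m.

6 decimal places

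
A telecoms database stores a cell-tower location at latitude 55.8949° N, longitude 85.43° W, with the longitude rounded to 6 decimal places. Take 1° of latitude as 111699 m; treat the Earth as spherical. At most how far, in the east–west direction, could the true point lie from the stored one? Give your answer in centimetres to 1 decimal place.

3.1 centimetres

Rounding to 6 decimal places leaves the longitude within ±5e-07° of the true value.
At latitude 55.8949° a degree of longitude spans 111699 m × cos 55.8949° = 111699 × 0.5607 ≈ 62631 m.
Maximum E–W displacement: 5e-07 × 62631 = 0.0313155 m.
That is 0.0313155 m = 3.1316 cm.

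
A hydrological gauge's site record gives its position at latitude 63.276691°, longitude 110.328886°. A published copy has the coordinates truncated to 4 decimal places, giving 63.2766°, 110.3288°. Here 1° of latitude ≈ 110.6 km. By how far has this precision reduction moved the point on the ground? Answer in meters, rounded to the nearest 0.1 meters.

10.9 meters

Δlat = 63.276691 − 63.2766 = +0.000091°; Δlon = 110.328886 − 110.3288 = +0.000086°.
N–S: 0.000091° × 110600 m/° = 10.0646 m.
East–west at this latitude: 0.000086° × 110600 × cos 63.2766° ≈ 0.000086 × 49735 = 4.27721 m.
Combined displacement = (10.0646² + 4.27721²)^½ ≈ 10.9358 m.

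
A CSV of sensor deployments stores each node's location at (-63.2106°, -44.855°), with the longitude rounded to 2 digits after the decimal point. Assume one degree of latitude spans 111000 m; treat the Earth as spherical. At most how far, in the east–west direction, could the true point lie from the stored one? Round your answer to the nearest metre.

250 metres

Rounding to 2 decimal places leaves the longitude within ±0.005° of the true value.
One degree of longitude at 63.2106° is 111000 × cos 63.2106° ≈ 111000 × 0.4507 = 50029.1 m.
East–west error: 0.005° × 50029.1 m/° ≈ 250.145 m.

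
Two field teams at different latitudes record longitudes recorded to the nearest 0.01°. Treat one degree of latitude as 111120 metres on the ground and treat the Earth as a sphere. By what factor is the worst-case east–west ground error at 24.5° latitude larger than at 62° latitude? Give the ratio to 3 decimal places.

1.938

Rounding to 2 decimal places leaves the longitude within ±0.005° of the true value.
Error at 24.5° = 0.005° × 111120 × cos 24.5° ≈ 555.6 × 0.9100 = 505.57 m.
Error at 62° = 0.005° × 111120 × cos 62° ≈ 555.6 × 0.4695 = 260.84 m.
The ratio reduces to cos 24.5° / cos 62° = 0.9100/0.4695 ≈ 1.9383.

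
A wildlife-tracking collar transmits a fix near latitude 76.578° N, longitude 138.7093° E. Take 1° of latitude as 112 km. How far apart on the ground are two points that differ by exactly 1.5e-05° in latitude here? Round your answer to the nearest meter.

1.5e-05° × 112000 m/° = 1.68 m.

2 meters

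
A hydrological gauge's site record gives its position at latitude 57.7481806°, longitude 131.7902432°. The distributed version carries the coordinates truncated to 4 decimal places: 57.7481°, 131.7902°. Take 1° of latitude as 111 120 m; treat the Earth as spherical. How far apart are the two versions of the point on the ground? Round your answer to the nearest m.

The latitude changed by +0.0000806° and the longitude by +0.0000432°.
North–south shift: 0.0000806 × 111120 = 8.95627 m.
E–W at 57.7481°: 0.0000432° × 111120 × cos 57.7481° = 0.0000432 × 111120 × 0.5336 ≈ 2.56169 m.
Combined displacement = (8.95627² + 2.56169²)^½ ≈ 9.31542 m.

9 m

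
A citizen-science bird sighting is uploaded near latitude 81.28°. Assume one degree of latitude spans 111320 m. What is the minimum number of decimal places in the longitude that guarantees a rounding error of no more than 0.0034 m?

At 81.28° one degree of longitude covers 111320 × cos 81.28° ≈ 111320 × 0.1516 ≈ 16876.8 m.
With N decimal places the half-ulp bound is 0.5·10⁻ᴺ°, or 0.5·10⁻ᴺ × 16876.8 m on the ground.
Need 0.5 × 16876.8 × 10⁻ᴺ ≤ 0.0034 → 10⁻ᴺ ≤ 4.029e-07, so N ≥ 6.39.
At 6 places the error can reach 0.00844 m, but 7 places keeps it to 0.000844 m.

7 decimal places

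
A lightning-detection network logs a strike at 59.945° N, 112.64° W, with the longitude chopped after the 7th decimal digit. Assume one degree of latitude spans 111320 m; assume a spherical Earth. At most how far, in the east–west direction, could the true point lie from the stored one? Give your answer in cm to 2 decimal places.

0.56 cm

Truncating at 7 decimal places can drop up to a full unit in the last place, so the longitude may be off by as much as 1e-07°.
At latitude 59.945° a degree of longitude spans 111320 m × cos 59.945° = 111320 × 0.5008 ≈ 55752.5 m.
Maximum E–W displacement: 1e-07 × 55752.5 = 0.00557525 m.
That is 0.00557525 m = 0.55753 cm.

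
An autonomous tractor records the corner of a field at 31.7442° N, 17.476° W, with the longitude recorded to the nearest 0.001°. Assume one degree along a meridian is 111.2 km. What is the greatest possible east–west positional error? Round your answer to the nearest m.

47 m

Rounding to 3 decimal places leaves the longitude within ±0.0005° of the true value.
Parallels shrink by cos φ, so at 31.7442° a degree of longitude is 111200 × 0.8504 ≈ 94565.1 m.
So at most 0.0005° × 94565.1 ≈ 47.2825 m east–west.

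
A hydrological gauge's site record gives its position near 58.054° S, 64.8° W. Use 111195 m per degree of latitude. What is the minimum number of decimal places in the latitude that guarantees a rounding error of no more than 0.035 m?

One degree of latitude covers 111195 m.
N decimal places → at most half a unit in the last place, 0.5 × 10⁻ᴺ° = 111195/2 × 10⁻ᴺ m.
Setting 55597.5 × 10⁻ᴺ ≤ 0.035 gives 10ᴺ ≥ 1.588e+06, i.e. N ≥ 6.20.
N = 6 would give 0.0556 m (too coarse); N = 7 gives 0.00556 m ≤ 0.035 m.

7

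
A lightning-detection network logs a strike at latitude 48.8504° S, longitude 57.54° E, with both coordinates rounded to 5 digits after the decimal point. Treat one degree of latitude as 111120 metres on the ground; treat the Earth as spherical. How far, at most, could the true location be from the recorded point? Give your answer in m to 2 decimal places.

Rounding to 5 decimal places leaves each coordinate within ±5e-06° of the true value.
Latitude error → 5e-06 × 111120 = 0.5556 m along the meridian.
Longitude error → 5e-06 × 111120 × cos 48.8504° = 5e-06 × 111120 × 0.6580 ≈ 0.3656 m.
The two errors are perpendicular, so the maximum displacement is √(0.5556² + 0.3656²) ≈ 0.665098 m.

0.67 m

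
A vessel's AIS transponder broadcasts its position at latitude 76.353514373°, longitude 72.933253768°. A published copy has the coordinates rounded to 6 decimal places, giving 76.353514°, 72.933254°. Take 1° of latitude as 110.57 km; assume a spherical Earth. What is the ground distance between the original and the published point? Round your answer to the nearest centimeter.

The latitude changed by +0.000000373° and the longitude by -0.000000232°.
N–S: 0.000000373° × 110570 m/° = 0.0412426 m.
E–W at 76.3535°: -0.000000232° × 110570 × cos 76.3535° = -0.000000232 × 110570 × 0.2359 ≈ -0.00605215 m.
Hypotenuse of the two orthogonal shifts: √(0.0412426² + 0.00605215²) = 0.0416843 m.
That is 0.0416843 m = 4.1684 cm.

4 centimeters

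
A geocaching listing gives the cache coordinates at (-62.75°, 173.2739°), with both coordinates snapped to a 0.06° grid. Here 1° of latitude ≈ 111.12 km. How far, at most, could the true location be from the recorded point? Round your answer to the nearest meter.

With a 0.06° grid the true value lies within half a step, ±0.06°/2 = ±0.03°, of the stored one.
North–south component: 0.03° × 111120 = 3333.6 m.
E–W at 62.75°: 0.03° × 111120 × cos 62.75° = 0.03 × 111120 × 0.4579 ≈ 1526.37 m.
Combining orthogonally: (3333.6² + 1526.37²)^½ ≈ 3666.43 m.

3666 meters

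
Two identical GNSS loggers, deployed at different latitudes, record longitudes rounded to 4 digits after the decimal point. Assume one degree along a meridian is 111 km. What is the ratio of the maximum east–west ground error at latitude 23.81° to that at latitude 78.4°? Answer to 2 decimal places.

4.55

Rounding to 4 decimal places leaves the longitude within ±5e-05° of the true value.
At 23.81°: 5e-05° × 111000 × cos 23.81° = 5e-05 × 111000 × 0.9149 ≈ 5.0776 m.
At 78.4°: 5e-05° × 111000 × cos 78.4° = 5e-05 × 111000 × 0.2011 ≈ 1.116 m.
Ratio: 5.0776 / 1.116 = cos 23.81° / cos 78.4° ≈ 4.5499.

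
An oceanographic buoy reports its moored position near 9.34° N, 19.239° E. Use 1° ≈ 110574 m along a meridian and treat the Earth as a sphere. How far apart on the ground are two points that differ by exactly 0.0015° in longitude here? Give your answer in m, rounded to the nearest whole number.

164 m

0.0015° of longitude at 9.34° is 0.0015 × 110574 × cos 9.34° ≈ 0.0015 × 109108 = 163.662 m.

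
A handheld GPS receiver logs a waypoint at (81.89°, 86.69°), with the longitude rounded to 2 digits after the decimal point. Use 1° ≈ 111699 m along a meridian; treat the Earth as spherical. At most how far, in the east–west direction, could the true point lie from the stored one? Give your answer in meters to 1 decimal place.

Rounding to 2 decimal places leaves the longitude within ±0.005° of the true value.
Parallels shrink by cos φ, so at 81.89° a degree of longitude is 111699 × 0.1411 ≈ 15757.8 m.
Maximum E–W displacement: 0.005 × 15757.8 = 78.7891 m.

78.8 meters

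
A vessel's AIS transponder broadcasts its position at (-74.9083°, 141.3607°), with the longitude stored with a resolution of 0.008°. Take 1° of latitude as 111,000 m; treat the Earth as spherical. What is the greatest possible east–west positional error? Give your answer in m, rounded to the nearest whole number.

116 m

With a 0.008° grid the true value lies within half a step, ±0.008°/2 = ±0.004°, of the stored one.
At latitude 74.9083° a degree of longitude spans 111000 m × cos 74.9083° = 111000 × 0.2604 ≈ 28900.5 m.
So at most 0.004° × 28900.5 ≈ 115.602 m east–west.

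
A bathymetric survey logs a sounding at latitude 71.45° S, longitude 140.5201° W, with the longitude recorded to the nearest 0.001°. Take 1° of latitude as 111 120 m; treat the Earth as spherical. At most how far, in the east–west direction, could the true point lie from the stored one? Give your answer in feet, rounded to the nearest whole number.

58 feet

Rounding to 3 decimal places leaves the longitude within ±0.0005° of the true value.
At latitude 71.45° a degree of longitude spans 111120 m × cos 71.45° = 111120 × 0.3181 ≈ 35350.8 m.
So at most 0.0005° × 35350.8 ≈ 17.6754 m east–west.
In feet: 17.6754 m ÷ 0.3048 ≈ 57.99 ft.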